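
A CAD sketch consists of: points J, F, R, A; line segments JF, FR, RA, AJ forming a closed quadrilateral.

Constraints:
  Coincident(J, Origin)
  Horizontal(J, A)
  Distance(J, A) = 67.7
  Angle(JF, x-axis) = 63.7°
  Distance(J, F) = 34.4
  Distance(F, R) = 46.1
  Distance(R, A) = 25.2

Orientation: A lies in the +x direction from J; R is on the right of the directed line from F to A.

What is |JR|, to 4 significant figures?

43.57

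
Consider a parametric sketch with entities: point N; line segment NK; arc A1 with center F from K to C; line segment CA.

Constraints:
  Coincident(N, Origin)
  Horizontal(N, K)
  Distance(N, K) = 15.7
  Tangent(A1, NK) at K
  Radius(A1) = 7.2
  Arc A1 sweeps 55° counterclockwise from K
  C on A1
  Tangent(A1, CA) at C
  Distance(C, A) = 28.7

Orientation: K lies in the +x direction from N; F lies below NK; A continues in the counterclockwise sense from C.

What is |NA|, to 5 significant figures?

27.401

On A1, K sits at bearing 90° from F; a 55° counterclockwise sweep puts C at bearing 145°, so C = F + 7.2·(cos 145°, sin 145°) = (9.8021, -3.0702). Tangency of A1 to CA means the radius FC is perpendicular to CA, so CA runs along (−sin 145°, cos 145°); with |CA| = 28.7, A = (-6.6595, -26.580). Then |NA| = |A − N| = 27.401.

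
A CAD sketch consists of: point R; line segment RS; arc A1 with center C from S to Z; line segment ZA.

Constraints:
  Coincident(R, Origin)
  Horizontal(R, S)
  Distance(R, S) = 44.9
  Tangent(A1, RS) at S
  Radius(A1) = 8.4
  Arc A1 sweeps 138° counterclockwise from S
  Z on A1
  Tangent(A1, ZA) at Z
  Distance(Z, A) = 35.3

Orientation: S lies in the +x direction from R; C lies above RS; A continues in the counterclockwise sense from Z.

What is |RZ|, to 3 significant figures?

52.6

R is at the origin; RS is horizontal with |RS| = 44.9 and S on the +x side, so S = (44.9, 0.00). A1 meets RS tangentially, so CS is at right angles to RS, so C = S + (0, 8.4) = (44.9, 8.40). On A1, S sits at bearing -90° from C; a 138° counterclockwise sweep puts Z at bearing 48°, so Z = C + 8.4·(cos 48°, sin 48°) = (50.5, 14.6). Then |RZ| = |Z − R| = 52.6.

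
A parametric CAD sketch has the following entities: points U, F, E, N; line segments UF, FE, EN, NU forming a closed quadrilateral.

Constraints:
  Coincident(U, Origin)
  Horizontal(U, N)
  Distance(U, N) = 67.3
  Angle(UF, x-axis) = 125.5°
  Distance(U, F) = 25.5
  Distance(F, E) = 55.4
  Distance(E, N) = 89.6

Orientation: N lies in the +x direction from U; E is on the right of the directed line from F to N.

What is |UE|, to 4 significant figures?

37.88

U is at the origin; UN is horizontal with |UN| = 67.3 and N in +x, so N = (67.3, 0). UF runs at 125.5° with |UF| = 25.5, so F = (-14.81, 20.76). E is determined by |FE| = 55.4 and |EN| = 89.6 together: it lies at the intersection of circle(F, 55.4) and circle(N, 89.6). With |FN| = 84.69, the foot of the radical line on FN is 13.07 from F and the perpendicular offset is √(55.4² − 13.07²) = 53.84. Taking the right-of-FN solution: E = (-15.33, -34.64).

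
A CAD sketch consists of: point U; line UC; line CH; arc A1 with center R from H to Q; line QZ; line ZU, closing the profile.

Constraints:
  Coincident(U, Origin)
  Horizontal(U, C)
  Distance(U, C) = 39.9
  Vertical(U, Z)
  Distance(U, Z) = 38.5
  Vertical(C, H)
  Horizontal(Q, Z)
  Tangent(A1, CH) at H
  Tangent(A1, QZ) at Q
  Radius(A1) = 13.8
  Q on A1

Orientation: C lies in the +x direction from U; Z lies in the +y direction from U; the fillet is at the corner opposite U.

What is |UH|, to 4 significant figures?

46.93

U is at the origin; U and C share the same y with |UC| = 39.9 and C on the +x side, so C = (39.90, 0.000). U and Z share the same x with |UZ| = 38.5 and Z on the +y side, so Z = (0.000, 38.50). The virtual corner opposite U is at (39.90, 38.50). The tangent condition forces RH to be normal to CH and the tangent condition forces RQ to be normal to QZ, with radius 13.8, so the center R sits 13.8 in from both sides at R = (26.10, 24.70). That places the tangent points at H = (39.90, 24.70) on CH and Q = (26.10, 38.50) on QZ. Then |UH| = |H − U| = 46.93.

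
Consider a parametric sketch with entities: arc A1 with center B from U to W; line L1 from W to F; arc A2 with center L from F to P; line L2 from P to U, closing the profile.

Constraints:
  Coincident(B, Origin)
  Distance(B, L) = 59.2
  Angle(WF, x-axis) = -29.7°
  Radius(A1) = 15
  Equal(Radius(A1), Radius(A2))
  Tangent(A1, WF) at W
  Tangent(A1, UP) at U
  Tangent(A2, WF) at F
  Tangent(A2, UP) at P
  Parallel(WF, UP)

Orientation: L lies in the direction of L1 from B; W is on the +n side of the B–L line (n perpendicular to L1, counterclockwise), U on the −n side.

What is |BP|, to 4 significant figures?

61.07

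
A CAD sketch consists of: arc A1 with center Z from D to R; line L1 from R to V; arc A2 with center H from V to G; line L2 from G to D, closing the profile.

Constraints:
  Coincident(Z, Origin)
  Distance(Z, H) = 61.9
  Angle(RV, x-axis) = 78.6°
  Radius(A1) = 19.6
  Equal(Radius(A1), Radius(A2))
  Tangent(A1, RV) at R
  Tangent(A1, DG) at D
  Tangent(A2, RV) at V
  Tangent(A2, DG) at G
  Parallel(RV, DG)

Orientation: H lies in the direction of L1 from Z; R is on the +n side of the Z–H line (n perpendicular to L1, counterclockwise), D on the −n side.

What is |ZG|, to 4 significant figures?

64.93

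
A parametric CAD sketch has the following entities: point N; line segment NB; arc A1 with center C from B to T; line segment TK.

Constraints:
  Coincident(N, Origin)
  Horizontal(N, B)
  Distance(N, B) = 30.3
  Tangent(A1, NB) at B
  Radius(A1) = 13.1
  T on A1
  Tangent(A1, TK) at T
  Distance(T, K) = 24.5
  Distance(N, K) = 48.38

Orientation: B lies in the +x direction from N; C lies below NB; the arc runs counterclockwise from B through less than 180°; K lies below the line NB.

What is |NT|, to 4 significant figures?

25.13

Checks: ∠(CB, BN) = 90.00° ✓; |CT| = 13.10 ✓; ∠(CT, TK) = 90.00° ✓; |TK| = 24.50 ✓; |NK| = 48.38 ✓.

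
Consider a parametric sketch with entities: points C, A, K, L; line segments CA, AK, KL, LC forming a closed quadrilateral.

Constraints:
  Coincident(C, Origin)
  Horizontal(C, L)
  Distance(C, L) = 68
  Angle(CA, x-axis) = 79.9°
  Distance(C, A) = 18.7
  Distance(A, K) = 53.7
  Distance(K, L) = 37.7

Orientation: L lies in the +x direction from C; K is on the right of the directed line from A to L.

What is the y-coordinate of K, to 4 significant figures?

-22.66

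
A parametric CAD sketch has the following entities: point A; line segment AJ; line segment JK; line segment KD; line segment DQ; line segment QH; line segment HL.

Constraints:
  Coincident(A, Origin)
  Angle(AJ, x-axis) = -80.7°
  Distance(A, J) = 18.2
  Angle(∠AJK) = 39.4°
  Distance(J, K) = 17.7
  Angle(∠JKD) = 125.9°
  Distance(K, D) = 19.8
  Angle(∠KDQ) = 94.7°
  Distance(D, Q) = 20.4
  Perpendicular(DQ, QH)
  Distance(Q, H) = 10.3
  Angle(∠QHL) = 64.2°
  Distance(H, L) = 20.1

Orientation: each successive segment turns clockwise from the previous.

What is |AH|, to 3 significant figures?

12.1

∠KDQ = 94.7° gives DQ at -0.700° from the x-axis; with |DQ| = 20.4, Q = (11.9, 13.2). DQ ⟂ QH, so QH runs at -90.7°; with |QH| = 10.3, H = (11.8, 2.88). Then |AH| = |H − A| = 12.1.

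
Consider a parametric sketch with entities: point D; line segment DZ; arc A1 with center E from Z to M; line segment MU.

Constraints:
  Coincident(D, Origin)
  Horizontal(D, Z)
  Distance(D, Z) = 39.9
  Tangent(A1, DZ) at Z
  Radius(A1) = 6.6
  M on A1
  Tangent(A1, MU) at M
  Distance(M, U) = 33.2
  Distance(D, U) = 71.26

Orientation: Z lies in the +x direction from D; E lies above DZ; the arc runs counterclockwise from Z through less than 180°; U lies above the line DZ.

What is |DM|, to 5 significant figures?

45.293

Checks: |EM| = 6.600 ✓; ∠(EM, MU) = 90.00° ✓; |MU| = 33.20 ✓; |DU| = 71.26 ✓.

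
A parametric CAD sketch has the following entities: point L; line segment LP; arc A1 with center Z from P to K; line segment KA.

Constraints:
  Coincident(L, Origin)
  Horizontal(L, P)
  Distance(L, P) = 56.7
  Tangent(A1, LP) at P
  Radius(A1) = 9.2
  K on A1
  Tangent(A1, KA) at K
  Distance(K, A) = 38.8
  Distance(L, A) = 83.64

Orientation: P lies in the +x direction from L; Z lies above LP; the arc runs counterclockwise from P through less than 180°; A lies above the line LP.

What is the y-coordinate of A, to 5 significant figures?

47.091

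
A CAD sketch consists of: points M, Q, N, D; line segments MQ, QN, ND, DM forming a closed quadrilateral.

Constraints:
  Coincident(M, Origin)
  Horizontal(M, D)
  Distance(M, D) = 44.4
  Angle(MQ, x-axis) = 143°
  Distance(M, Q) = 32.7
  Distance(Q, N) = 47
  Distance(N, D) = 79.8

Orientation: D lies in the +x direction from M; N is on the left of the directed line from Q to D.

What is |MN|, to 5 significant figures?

62.319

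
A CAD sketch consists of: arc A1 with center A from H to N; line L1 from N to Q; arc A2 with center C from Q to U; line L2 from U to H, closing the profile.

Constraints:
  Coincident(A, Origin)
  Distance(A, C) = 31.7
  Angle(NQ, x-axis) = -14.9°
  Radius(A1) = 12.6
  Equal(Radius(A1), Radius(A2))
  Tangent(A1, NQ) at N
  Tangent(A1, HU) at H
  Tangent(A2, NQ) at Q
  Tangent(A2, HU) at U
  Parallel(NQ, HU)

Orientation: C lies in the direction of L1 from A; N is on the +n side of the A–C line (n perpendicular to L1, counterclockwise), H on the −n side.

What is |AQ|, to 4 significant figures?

34.11

The slot axis is L1's direction at -14.9°, so u = (cos -14.9°, sin -14.9°) = (0.9664, -0.2571) and n = (−sin -14.9°, cos -14.9°) = (0.2571, 0.9664). A is at the origin and C lies 31.7 along u from A, so C = 31.7·u = (30.63, -8.151). Tangency of A1 to both parallel lines with radius 12.6 puts N and H at A ± 12.6·n: N = (3.240, 12.18), H = (-3.240, -12.18). Equal radii place Q and U the same way about C: Q = C + 12.6·n = (33.87, 4.025), U = C − 12.6·n = (27.39, -20.33). Then |AQ| = |Q − A| = 34.11.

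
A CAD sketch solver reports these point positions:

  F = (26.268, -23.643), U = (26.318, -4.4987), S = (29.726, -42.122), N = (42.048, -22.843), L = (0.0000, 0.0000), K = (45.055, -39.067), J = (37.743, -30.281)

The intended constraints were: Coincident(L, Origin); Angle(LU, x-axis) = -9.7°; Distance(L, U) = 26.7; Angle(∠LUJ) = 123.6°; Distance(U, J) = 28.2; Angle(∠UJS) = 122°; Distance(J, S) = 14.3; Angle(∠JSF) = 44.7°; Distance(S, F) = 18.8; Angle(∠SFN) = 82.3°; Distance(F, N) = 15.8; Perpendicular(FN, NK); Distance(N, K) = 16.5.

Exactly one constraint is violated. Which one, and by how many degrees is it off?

Perpendicular(FN, NK) — off by 7.60°.

L = (0.00, 0.00) ✓; LU at -9.700° ✓; |LU| = 26.70 ✓; ∠LUJ = 123.6° ✓; |UJ| = 28.20 ✓; ∠UJS = 122.0° ✓; |JS| = 14.30 ✓; ∠JSF = 44.70° ✓; |SF| = 18.80 ✓; ∠SFN = 82.30° ✓; |FN| = 15.80 ✓; ∠(FN, NK) = 82.40° ✗; |NK| = 16.50 ✓.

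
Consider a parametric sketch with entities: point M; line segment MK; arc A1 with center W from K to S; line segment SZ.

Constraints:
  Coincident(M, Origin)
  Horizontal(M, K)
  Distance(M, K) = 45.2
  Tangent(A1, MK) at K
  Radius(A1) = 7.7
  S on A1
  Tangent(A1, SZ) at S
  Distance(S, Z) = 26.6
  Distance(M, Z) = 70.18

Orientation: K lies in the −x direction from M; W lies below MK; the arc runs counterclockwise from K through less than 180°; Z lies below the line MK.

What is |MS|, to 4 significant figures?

52.14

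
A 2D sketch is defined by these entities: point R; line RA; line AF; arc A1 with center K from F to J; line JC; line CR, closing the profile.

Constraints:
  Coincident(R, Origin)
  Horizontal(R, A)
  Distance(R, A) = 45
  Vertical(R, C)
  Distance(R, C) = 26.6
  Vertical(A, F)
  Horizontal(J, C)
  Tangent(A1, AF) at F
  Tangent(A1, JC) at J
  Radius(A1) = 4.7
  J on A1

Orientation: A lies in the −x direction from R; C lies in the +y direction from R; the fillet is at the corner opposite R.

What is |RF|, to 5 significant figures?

50.046

R is at the origin; RA is horizontal with |RA| = 45.0 and A on the −x side, so A = (-45.000, 0.0000). RC is vertical with |RC| = 26.6 and C on the +y side, so C = (0.0000, 26.600). The virtual corner opposite R is at (-45.000, 26.600). Tangency of A1 to AF means the radius KF is perpendicular to AF and A1 meets JC tangentially, so KJ is at right angles to JC, with radius 4.7, so the center K sits 4.7 in from both sides at K = (-40.300, 21.900). That places the tangent points at F = (-45.000, 21.900) on AF and J = (-40.300, 26.600) on JC. Then |RF| = |F − R| = 50.046.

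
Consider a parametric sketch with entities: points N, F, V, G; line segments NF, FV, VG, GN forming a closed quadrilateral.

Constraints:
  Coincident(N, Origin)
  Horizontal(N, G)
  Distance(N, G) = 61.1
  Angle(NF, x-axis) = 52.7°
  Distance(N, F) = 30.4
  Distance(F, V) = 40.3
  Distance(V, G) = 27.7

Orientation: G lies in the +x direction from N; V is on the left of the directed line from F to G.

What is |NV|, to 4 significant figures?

64.75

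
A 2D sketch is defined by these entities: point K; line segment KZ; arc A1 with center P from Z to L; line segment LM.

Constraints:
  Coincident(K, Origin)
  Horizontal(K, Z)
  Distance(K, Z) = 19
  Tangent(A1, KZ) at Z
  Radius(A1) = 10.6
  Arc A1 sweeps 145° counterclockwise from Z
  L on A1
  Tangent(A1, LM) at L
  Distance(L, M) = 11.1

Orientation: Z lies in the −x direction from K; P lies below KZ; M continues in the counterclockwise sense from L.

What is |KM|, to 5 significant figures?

30.224

K is at the origin; K and Z share the same y with |KZ| = 19.0 and Z on the −x side, so Z = (-19.000, 0.0000). Tangency of A1 to KZ means the radius PZ is perpendicular to KZ, so P = Z + (0, -10.6) = (-19.000, -10.600). On A1, Z sits at bearing 90° from P; a 145° counterclockwise sweep puts L at bearing 235°, so L = P + 10.6·(cos 235°, sin 235°) = (-25.080, -19.283). The tangent condition forces PL to be normal to LM, so LM runs along (−sin 235°, cos 235°); with |LM| = 11.1, M = (-15.987, -25.650). Then |KM| = |M − K| = 30.224.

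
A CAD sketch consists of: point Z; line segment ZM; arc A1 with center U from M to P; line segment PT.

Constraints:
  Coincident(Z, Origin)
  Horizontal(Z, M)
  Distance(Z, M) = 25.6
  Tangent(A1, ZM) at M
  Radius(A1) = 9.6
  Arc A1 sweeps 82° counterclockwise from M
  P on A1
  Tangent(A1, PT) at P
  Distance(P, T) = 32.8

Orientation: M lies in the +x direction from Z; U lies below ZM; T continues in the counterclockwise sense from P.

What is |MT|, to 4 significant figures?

43.11

On A1, M sits at bearing 90° from U; an 82° counterclockwise sweep puts P at bearing 172°, so P = U + 9.6·(cos 172°, sin 172°) = (16.09, -8.264). Since A1 is tangent to PT there, UP ⟂ PT, so PT runs along (−sin 172°, cos 172°); with |PT| = 32.8, T = (11.53, -40.74). Then |MT| = |T − M| = 43.11.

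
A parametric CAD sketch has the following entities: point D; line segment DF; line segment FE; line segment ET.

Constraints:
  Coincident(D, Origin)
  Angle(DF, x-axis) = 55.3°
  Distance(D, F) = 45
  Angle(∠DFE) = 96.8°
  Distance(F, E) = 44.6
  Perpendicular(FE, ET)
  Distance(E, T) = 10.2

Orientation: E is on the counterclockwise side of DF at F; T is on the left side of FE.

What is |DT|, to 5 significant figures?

60.679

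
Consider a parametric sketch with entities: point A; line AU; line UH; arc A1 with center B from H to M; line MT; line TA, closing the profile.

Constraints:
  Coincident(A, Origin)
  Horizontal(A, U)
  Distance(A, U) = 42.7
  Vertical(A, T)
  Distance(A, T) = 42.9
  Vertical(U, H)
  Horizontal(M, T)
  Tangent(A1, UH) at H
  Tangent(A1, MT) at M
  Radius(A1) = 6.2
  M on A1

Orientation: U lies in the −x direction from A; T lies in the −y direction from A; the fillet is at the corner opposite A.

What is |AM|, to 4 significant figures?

56.33

The virtual corner opposite A is at (-42.70, -42.90). Tangency of A1 to UH means the radius BH is perpendicular to UH and A1 meets MT tangentially, so BM is at right angles to MT, with radius 6.2, so the center B sits 6.2 in from both sides at B = (-36.50, -36.70). That places the tangent points at H = (-42.70, -36.70) on UH and M = (-36.50, -42.90) on MT. Then |AM| = |M − A| = 56.33.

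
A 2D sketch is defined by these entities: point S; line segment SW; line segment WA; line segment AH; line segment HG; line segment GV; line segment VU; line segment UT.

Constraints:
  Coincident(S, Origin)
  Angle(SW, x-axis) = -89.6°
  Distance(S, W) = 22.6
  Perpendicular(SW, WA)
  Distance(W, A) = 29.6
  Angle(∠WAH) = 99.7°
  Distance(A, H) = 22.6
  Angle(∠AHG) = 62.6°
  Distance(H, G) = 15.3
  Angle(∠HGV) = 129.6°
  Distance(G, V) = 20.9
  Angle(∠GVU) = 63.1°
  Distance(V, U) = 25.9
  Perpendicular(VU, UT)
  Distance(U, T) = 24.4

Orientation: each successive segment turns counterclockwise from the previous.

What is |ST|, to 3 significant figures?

34.8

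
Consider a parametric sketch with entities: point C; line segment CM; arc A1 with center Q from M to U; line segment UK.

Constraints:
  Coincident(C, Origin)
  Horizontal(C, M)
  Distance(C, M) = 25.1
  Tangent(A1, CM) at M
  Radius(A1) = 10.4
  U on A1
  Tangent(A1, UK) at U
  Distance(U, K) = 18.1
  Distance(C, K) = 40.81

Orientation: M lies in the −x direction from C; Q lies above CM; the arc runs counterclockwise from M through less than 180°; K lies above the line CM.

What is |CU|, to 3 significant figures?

23.0

Checks: |QU| = 10.40 ✓; ∠(QU, UK) = 90.00° ✓; |UK| = 18.10 ✓; |CK| = 40.81 ✓.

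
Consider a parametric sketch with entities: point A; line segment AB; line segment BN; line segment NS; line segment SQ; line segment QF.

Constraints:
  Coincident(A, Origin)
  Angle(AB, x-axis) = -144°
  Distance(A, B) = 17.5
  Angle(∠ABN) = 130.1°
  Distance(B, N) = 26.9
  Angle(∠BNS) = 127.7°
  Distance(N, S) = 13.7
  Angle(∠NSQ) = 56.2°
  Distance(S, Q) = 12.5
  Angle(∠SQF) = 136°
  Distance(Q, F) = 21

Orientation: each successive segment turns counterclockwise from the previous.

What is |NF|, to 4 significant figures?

20.24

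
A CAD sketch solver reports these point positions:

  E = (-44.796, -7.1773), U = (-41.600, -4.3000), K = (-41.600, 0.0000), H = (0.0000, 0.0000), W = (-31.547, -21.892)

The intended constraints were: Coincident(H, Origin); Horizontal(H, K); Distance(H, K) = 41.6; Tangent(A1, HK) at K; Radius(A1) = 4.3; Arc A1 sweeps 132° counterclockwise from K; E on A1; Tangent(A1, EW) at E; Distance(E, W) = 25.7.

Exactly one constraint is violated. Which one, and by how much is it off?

Distance(E, W) = 25.7 — off by 5.90.

H = (0.00, 0.00) ✓; H.y = 0.00, K.y = 0.00 ✓; |HK| = 41.60 ✓; ∠(UK, KH) = 90.00° ✓; |UK| = 4.300 ✓; bearing(U→E) − bearing(U→K) = 132.0° ✓; |UE| = 4.300 ✓; ∠(UE, EW) = 90.00° ✓; |EW| = 19.80 ✗.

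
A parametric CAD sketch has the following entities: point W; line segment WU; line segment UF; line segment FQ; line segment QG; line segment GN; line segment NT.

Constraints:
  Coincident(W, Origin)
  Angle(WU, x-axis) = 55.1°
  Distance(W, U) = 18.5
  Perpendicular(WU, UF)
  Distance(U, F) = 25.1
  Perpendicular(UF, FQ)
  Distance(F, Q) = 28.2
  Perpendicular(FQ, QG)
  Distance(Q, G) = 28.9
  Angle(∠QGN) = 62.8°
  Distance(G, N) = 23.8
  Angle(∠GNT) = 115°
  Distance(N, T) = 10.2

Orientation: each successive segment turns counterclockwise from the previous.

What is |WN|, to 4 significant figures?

13.48

W is at the origin; WU runs at 55.1° with length 18.5, so U = (10.58, 15.17). The perpendicularity gives UF at right angles to WU, so UF runs at 145.1°; with |UF| = 25.1, F = (-10.00, 29.53). UF is perpendicular to FQ, so FQ runs at -124.9°; with |FQ| = 28.2, Q = (-26.14, 6.405). The perpendicularity gives QG at right angles to FQ, so QG runs at -34.90°; with |QG| = 28.9, G = (-2.433, -10.13). ∠QGN = 62.8° gives GN at 82.30° from the x-axis; with |GN| = 23.8, N = (0.7556, 13.46). Then |WN| = |N − W| = 13.48.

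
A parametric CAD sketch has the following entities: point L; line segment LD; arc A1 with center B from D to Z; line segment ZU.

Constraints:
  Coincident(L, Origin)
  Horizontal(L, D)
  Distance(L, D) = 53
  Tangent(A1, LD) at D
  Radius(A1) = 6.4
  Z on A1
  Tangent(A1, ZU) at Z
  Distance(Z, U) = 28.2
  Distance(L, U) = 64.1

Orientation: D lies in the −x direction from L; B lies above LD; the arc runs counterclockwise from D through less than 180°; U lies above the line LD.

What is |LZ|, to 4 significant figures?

47.45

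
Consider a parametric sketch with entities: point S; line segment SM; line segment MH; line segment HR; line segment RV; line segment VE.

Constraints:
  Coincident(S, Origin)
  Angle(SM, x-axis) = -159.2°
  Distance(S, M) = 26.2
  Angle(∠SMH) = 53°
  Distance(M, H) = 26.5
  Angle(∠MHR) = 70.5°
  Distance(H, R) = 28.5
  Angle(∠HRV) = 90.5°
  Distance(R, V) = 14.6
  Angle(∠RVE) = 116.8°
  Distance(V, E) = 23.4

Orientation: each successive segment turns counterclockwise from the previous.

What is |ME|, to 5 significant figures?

1.0715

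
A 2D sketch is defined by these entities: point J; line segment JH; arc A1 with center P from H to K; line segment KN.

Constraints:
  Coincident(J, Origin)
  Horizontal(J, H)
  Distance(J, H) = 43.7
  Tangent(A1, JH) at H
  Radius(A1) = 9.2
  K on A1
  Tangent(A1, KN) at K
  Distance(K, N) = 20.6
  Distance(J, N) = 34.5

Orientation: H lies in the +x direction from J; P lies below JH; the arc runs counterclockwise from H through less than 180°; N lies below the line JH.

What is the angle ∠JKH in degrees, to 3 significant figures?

142°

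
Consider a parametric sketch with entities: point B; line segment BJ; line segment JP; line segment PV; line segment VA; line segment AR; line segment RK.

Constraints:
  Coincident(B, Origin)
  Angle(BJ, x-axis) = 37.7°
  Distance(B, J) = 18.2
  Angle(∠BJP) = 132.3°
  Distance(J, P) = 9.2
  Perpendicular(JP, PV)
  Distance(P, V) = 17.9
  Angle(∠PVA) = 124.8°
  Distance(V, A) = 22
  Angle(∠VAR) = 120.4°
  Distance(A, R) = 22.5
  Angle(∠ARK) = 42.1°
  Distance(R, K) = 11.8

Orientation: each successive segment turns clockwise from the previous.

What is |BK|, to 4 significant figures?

7.053

B is at the origin; BJ runs at 37.7° with length 18.2, so J = (14.40, 11.13). ∠BJP = 132.3° gives JP at -10.00° from the x-axis; with |JP| = 9.2, P = (23.46, 9.532). JP is perpendicular to PV, so PV runs at -100.0°; with |PV| = 17.9, V = (20.35, -8.096). ∠PVA = 124.8° gives VA at -155.2° from the x-axis; with |VA| = 22.0, A = (0.3811, -17.32). ∠VAR = 120.4° gives AR at 145.2° from the x-axis; with |AR| = 22.5, R = (-18.09, -4.483). ∠ARK = 42.1° gives RK at 7.300° from the x-axis; with |RK| = 11.8, K = (-6.390, -2.983). Then |BK| = |K − B| = 7.053.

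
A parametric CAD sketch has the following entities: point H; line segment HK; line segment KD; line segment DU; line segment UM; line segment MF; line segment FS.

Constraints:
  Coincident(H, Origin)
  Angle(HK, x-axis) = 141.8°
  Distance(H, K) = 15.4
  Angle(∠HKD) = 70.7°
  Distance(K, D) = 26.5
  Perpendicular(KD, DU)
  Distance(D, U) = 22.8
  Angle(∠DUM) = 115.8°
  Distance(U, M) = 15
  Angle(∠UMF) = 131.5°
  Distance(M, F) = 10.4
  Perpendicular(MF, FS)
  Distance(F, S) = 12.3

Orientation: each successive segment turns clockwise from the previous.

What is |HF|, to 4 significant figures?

10.91

∠DUM = 115.8° gives UM at -121.7° from the x-axis; with |UM| = 15.0, M = (14.62, -8.230). ∠UMF = 131.5° gives MF at -170.2° from the x-axis; with |MF| = 10.4, F = (4.368, -10.00). Then |HF| = |F − H| = 10.91.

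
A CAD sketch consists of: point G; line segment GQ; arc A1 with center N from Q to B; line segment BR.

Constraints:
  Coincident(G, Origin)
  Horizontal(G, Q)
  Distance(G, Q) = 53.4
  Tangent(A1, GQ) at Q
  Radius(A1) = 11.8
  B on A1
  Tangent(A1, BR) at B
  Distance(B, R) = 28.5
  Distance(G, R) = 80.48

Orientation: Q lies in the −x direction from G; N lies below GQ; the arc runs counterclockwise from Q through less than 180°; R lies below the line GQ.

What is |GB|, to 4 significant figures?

65.48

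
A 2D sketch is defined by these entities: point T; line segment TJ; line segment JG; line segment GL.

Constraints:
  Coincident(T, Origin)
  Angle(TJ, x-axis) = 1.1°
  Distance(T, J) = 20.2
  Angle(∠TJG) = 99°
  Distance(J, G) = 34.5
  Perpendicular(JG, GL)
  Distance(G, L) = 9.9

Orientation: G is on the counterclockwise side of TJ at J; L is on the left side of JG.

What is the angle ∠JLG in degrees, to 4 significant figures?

73.99°

T is at the origin; TJ runs at 1.1° with length 20.2, so J = 20.2·(cos 1.1°, sin 1.1°) = (20.20, 0.3878). ∠TJG = 99.0°, so JG runs at 1.1° + (180° − 99.0°) = 82.10° from the x-axis; with |JG| = 34.5, G = J + 34.5·(cos 82.10°, sin 82.10°) = (24.94, 34.56). The perpendicularity gives GL at right angles to JG; with |GL| = 9.9 on the left of JG, L = G + 9.9·(-0.9905, 0.1374) = (15.13, 35.92). Then cos ∠JLG = LJ·LG / (|LJ||LG|), giving 73.99°.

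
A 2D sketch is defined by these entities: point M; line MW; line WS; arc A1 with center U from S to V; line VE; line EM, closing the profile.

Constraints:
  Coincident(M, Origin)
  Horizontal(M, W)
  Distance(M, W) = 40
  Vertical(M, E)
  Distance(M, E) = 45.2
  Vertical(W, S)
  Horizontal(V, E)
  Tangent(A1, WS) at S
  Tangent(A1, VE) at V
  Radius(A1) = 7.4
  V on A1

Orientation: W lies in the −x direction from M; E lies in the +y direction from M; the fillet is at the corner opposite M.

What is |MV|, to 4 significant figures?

55.73

The virtual corner opposite M is at (-40.00, 45.20). A1 meets WS tangentially, so US is at right angles to WS and since A1 is tangent to VE there, UV ⟂ VE, with radius 7.4, so the center U sits 7.4 in from both sides at U = (-32.60, 37.80). That places the tangent points at S = (-40.00, 37.80) on WS and V = (-32.60, 45.20) on VE. Then |MV| = |V − M| = 55.73.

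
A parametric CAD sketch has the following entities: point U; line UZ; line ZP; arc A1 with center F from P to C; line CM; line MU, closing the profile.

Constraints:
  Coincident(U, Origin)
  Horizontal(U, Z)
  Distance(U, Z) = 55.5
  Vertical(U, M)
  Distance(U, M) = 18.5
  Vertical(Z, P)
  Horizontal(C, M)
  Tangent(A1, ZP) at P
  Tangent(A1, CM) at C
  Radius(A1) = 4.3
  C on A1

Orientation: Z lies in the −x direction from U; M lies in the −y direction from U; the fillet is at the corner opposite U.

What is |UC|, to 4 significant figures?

54.44

U is at the origin; U and Z share the same y with |UZ| = 55.5 and Z on the −x side, so Z = (-55.50, 0.000). U and M share the same x with |UM| = 18.5 and M on the −y side, so M = (0.000, -18.50). The virtual corner opposite U is at (-55.50, -18.50). Tangency of A1 to ZP means the radius FP is perpendicular to ZP and since A1 is tangent to CM there, FC ⟂ CM, with radius 4.3, so the center F sits 4.3 in from both sides at F = (-51.20, -14.20). That places the tangent points at P = (-55.50, -14.20) on ZP and C = (-51.20, -18.50) on CM. Then |UC| = |C − U| = 54.44.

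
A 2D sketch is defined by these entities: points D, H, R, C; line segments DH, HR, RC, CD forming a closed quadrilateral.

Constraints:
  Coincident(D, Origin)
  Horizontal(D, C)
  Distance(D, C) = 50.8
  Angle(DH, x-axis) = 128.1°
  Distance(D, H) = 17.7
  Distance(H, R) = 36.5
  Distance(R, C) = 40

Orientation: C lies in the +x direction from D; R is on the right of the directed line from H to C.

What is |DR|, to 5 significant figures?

18.852

Checks: |HR| = 36.50 ✓; |RC| = 40.00 ✓.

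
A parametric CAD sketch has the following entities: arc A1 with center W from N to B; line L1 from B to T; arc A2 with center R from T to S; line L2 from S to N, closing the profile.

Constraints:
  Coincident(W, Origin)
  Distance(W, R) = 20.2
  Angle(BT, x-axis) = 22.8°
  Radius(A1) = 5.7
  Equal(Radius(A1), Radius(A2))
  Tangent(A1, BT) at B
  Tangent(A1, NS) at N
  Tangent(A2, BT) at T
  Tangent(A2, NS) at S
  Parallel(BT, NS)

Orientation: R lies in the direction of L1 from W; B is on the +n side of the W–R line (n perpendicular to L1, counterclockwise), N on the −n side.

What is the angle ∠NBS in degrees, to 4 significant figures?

60.56°

Tangency of A1 to both parallel lines with radius 5.7 puts B and N at W ± 5.7·n: B = (-2.209, 5.255), N = (2.209, -5.255). Equal radii place T and S the same way about R: T = R + 5.7·n = (16.41, 13.08), S = R − 5.7·n = (20.83, 2.573). Then cos ∠NBS = BN·BS / (|BN||BS|), giving 60.56°.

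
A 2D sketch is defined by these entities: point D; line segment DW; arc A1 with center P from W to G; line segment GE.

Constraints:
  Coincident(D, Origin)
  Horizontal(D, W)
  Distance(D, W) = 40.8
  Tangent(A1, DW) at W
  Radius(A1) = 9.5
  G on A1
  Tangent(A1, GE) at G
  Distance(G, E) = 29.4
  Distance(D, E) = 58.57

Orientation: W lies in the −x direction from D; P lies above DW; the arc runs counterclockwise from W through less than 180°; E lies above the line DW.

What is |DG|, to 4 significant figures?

34.44

Checks: |PG| = 9.500 ✓; ∠(PG, GE) = 90.00° ✓; |GE| = 29.40 ✓; |DE| = 58.57 ✓.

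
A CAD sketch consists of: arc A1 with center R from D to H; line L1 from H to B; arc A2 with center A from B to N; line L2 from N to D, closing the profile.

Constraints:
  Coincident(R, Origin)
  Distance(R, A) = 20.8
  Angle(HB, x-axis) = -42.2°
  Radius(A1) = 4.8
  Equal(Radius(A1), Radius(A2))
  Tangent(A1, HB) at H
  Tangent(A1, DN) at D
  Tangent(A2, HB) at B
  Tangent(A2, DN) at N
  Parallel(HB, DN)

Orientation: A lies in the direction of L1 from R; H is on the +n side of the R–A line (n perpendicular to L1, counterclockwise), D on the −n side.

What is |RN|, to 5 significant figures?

21.347

The slot axis is L1's direction at -42.2°, so u = (cos -42.2°, sin -42.2°) = (0.74080, -0.67172) and n = (−sin -42.2°, cos -42.2°) = (0.67172, 0.74080). R is at the origin and A lies 20.8 along u from R, so A = 20.8·u = (15.409, -13.972). Tangency of A1 to both parallel lines with radius 4.8 puts H and D at R ± 4.8·n: H = (3.2243, 3.5559), D = (-3.2243, -3.5559). Equal radii place B and N the same way about A: B = A + 4.8·n = (18.633, -10.416), N = A − 4.8·n = (12.184, -17.528). Then |RN| = |N − R| = 21.347.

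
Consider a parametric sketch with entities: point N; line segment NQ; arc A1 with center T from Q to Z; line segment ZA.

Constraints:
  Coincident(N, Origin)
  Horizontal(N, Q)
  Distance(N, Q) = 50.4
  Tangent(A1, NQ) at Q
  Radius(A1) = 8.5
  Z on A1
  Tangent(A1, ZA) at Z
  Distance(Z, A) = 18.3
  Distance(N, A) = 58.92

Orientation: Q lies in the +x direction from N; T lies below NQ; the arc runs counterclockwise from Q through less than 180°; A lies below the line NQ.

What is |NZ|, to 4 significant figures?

44.68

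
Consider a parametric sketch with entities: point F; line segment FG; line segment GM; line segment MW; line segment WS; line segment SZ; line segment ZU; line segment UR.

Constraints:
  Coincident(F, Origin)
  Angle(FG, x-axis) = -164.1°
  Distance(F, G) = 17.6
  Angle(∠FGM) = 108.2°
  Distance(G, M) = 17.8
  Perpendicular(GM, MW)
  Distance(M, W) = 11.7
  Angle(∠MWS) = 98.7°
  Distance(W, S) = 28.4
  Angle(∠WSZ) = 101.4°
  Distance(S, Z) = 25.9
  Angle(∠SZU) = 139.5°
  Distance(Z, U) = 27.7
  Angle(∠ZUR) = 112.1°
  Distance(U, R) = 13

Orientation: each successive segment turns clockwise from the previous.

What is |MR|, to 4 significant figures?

37.52

F is at the origin; FG runs at -164.1° with length 17.6, so G = (-16.93, -4.822). ∠FGM = 108.2° gives GM at 124.1° from the x-axis; with |GM| = 17.8, M = (-26.91, 9.918). The perpendicularity gives MW at right angles to GM, so MW runs at 34.10°; with |MW| = 11.7, W = (-17.22, 16.48). ∠MWS = 98.7° gives WS at -47.20° from the x-axis; with |WS| = 28.4, S = (2.078, -4.361). ∠WSZ = 101.4° gives SZ at -125.8° from the x-axis; with |SZ| = 25.9, Z = (-13.07, -25.37). ∠SZU = 139.5° gives ZU at -166.3° from the x-axis; with |ZU| = 27.7, U = (-39.98, -31.93). ∠ZUR = 112.1° gives UR at 125.8° from the x-axis; with |UR| = 13.0, R = (-47.59, -21.38). Then |MR| = |R − M| = 37.52.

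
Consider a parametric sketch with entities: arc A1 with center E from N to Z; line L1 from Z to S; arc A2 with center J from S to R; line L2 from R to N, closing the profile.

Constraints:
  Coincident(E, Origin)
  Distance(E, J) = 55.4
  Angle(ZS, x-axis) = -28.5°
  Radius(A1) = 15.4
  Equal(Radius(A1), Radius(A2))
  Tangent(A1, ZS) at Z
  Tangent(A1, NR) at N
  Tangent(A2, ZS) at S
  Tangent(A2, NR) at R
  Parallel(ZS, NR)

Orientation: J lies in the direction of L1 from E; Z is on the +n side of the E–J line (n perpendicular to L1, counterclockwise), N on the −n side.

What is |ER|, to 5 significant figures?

57.501

Tangency of A1 to both parallel lines with radius 15.4 puts Z and N at E ± 15.4·n: Z = (7.3482, 13.534), N = (-7.3482, -13.534). Equal radii place S and R the same way about J: S = J + 15.4·n = (56.035, -12.901), R = J − 15.4·n = (41.338, -39.968). Then |ER| = |R − E| = 57.501.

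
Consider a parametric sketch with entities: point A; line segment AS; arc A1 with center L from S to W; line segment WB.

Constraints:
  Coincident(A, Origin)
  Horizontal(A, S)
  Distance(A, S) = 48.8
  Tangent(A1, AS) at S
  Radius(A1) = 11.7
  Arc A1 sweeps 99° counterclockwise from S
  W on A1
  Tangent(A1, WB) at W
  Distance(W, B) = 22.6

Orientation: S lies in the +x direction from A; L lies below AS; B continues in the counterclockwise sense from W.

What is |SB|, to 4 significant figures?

36.74

A is at the origin; A and S share the same y with |AS| = 48.8 and S on the +x side, so S = (48.80, 0.000). Since A1 is tangent to AS there, LS ⟂ AS, so L = S + (0, -11.7) = (48.80, -11.70). On A1, S sits at bearing 90° from L; a 99° counterclockwise sweep puts W at bearing 189°, so W = L + 11.7·(cos 189°, sin 189°) = (37.24, -13.53). Since A1 is tangent to WB there, LW ⟂ WB, so WB runs along (−sin 189°, cos 189°); with |WB| = 22.6, B = (40.78, -35.85). Then |SB| = |B − S| = 36.74.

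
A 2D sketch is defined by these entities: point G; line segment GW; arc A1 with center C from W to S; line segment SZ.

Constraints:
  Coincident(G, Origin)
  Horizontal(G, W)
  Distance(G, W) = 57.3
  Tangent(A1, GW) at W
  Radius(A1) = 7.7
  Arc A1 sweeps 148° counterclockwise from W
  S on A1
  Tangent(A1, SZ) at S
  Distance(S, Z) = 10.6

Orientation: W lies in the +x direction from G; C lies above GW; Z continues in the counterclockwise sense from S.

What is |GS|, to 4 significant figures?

63.01

G is at the origin; G and W share the same y with |GW| = 57.3 and W on the +x side, so W = (57.30, 0.000). Since A1 is tangent to GW there, CW ⟂ GW, so C = W + (0, 7.7) = (57.30, 7.700). On A1, W sits at bearing -90° from C; a 148° counterclockwise sweep puts S at bearing 58°, so S = C + 7.7·(cos 58°, sin 58°) = (61.38, 14.23). Then |GS| = |S − G| = 63.01.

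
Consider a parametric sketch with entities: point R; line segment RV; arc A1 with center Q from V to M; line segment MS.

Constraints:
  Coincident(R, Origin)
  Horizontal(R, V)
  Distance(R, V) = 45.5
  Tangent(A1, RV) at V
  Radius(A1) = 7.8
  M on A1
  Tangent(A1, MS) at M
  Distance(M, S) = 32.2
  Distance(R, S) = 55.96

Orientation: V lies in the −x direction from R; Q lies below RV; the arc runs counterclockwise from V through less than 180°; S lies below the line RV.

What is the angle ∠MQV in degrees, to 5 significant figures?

115.17°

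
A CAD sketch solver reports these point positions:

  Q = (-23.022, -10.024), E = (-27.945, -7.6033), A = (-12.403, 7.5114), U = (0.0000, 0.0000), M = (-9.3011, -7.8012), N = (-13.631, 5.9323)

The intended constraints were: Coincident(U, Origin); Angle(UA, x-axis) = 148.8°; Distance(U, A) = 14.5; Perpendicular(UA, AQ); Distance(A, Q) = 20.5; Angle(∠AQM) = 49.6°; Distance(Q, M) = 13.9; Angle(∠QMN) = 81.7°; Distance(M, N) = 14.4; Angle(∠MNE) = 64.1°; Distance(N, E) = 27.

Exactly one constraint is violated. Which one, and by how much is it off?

Distance(N, E) = 27 — off by 7.30.

U = (0.00, 0.00) ✓; UA at 148.8° ✓; |UA| = 14.50 ✓; ∠(UA, AQ) = 90.00° ✓; |AQ| = 20.50 ✓; ∠AQM = 49.60° ✓; |QM| = 13.90 ✓; ∠QMN = 81.70° ✓; |MN| = 14.40 ✓; ∠MNE = 64.10° ✓; |NE| = 19.70 ✗.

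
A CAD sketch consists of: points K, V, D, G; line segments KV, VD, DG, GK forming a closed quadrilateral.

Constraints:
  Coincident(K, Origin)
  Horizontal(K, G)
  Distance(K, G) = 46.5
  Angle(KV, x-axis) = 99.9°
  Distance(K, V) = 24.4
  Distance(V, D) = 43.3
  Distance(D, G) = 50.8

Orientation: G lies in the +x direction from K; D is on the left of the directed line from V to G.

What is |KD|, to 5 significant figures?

57.866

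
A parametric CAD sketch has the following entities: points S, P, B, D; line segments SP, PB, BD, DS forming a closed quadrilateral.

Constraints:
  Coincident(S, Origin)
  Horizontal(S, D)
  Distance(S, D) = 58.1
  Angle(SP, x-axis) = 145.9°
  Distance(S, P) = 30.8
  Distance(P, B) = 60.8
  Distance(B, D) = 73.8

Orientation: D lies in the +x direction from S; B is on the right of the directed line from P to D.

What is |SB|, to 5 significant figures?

39.871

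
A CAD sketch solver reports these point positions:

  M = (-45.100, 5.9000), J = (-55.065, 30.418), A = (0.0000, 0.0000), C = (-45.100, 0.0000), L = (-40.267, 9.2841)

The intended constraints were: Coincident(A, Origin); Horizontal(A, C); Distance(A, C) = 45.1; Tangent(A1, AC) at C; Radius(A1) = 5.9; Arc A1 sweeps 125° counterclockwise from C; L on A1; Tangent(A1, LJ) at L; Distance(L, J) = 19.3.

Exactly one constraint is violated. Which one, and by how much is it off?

Distance(L, J) = 19.3 — off by 6.50.

A = (0.00, 0.00) ✓; A.y = 0.00, C.y = 0.00 ✓; |AC| = 45.10 ✓; ∠(MC, CA) = 90.00° ✓; |MC| = 5.900 ✓; bearing(M→L) − bearing(M→C) = 125.0° ✓; |ML| = 5.900 ✓; ∠(ML, LJ) = 90.00° ✓; |LJ| = 25.80 ✗.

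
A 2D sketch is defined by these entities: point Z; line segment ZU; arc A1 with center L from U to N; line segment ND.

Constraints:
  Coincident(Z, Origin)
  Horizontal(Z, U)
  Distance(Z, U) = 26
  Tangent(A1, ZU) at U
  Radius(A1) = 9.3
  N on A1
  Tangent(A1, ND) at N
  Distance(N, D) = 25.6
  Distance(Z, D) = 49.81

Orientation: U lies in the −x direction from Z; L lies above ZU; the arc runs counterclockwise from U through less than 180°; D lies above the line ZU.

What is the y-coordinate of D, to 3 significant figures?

34.8

Z is at the origin; Z and U share the same y with |ZU| = 26.0 and U on the −x side, so U = (-26.0, 0.00). A1 meets ZU tangentially, so LU is at right angles to ZU, so L = U + (0, 9.3) = (-26.0, 9.30). Since LN ⟂ ND (tangency), |LD| = √(9.3² + 25.6²) = 27.2 regardless of where N sits on A1. So D lies on both circle(Z, 49.81) and circle(L, 27.2); the above-ZU intersection is D = (-35.7, 34.8). N is the foot of the tangent from D: N = (-19.0, 15.4).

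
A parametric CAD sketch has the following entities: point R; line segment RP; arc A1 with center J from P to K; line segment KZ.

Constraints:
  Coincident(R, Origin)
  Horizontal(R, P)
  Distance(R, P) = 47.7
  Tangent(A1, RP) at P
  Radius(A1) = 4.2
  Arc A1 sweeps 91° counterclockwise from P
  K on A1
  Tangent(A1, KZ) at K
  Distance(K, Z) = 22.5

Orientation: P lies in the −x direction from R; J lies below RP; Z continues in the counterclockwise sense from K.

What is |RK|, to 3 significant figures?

52.1

R is at the origin; RP is horizontal with |RP| = 47.7 and P on the −x side, so P = (-47.7, 0.00). Tangency of A1 to RP means the radius JP is perpendicular to RP, so J = P + (0, -4.2) = (-47.7, -4.20). On A1, P sits at bearing 90° from J; a 91° counterclockwise sweep puts K at bearing 181°, so K = J + 4.2·(cos 181°, sin 181°) = (-51.9, -4.27). Then |RK| = |K − R| = 52.1.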